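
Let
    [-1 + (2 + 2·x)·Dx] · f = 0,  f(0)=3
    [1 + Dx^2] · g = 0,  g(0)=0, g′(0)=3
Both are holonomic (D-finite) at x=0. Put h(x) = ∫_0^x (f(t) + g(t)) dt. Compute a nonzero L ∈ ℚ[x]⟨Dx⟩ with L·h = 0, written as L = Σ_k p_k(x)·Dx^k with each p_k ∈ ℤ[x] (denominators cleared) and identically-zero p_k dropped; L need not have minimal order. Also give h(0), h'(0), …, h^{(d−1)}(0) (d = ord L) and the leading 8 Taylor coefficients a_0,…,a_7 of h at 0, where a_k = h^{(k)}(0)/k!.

f: a_k = 3, 3/2, -3/8, 3/16, -15/128, 21/256, -63/1024, 99/2048, …
g: a_k = 0, 3, 0, -1/2, 0, 1/40, 0, -1/1680, …
h₀=f+g: left-lcm gives L₀, ord ≤ 3.
h=∫₀ˣh₀: take L = L₀·Dx.
L = (-7 - 8·x - 4·x^2)·Dx + (6 + 22·x + 24·x^2 + 8·x^3)·Dx^2 + (-7 - 8·x - 4·x^2)·Dx^3 + (6 + 22·x + 24·x^2 + 8·x^3)·Dx^4  (order 4).
h: a_k = 0, 3, 9/4, -1/8, -5/64, -3/128, 137/7680, -9/1024, …
ICs: h(0) = 0, h′(0) = 3, h′′(0) = 9/2, h′′′(0) = -3/4.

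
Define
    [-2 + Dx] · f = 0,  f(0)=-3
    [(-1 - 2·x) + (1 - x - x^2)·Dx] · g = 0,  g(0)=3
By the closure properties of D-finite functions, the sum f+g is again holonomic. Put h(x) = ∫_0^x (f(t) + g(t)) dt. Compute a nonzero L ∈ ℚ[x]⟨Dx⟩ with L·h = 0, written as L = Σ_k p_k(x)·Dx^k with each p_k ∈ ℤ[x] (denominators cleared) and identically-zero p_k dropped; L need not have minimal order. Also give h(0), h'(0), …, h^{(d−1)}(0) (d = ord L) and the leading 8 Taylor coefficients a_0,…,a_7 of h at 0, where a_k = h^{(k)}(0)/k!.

f: a_k = -3, -6, -6, -4, -2, -4/5, -4/15, -8/105, …
g: a_k = 3, 3, 6, 9, 15, 24, 39, 63, …
f+g: L₀ = lclm(L_f,L_g), ord ≤ 1+1.
Integrate: L := L₀·Dx.
L = (4 + 8·x + 24·x^2 + 8·x^3)·Dx + (-14·x - 10·x^2 + 8·x^3 + 4·x^4)·Dx^2 + (-1 + 5·x - x^2 - 6·x^3 - 2·x^4)·Dx^3  (order 3).
h: a_k = 0, 0, -3/2, 0, 5/4, 13/5, 58/15, 83/15, …
ICs: h(0) = 0, h′(0) = 0, h′′(0) = -3.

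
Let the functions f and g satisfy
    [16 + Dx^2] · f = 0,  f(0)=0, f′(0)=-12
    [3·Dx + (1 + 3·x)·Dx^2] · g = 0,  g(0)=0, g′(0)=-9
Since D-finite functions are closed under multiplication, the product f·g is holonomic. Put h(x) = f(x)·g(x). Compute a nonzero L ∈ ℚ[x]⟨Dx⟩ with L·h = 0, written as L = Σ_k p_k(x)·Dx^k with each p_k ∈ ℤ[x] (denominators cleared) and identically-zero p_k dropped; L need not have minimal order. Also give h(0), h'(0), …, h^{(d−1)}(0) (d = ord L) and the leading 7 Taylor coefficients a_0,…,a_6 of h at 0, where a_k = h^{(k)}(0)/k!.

f: a_k = 0, -12, 0, 32, 0, -128/5, 0, …
g: a_k = 0, -9, 27/2, -27, 243/4, -729/5, 729/2, …
Product ⇒ symmetric product L₀, ord ≤ 4.
L = (2272 + 127488·x + 781056·x^2 + 1769472·x^3 + 1327104·x^4) + (4416 + 50112·x + 165888·x^2 + 165888·x^3)·Dx + (1022 + 19392·x + 102816·x^2 + 221184·x^3 + 165888·x^4)·Dx^2 + (276 + 3132·x + 10368·x^2 + 10368·x^3)·Dx^3 + (55 + 714·x + 3375·x^2 + 6912·x^3 + 5184·x^4)·Dx^4  (order 4).
h: a_k = 0, 0, 108, -162, 36, -297, 1116, …
ICs: h(0) = 0, h′(0) = 0, h′′(0) = 216, h′′′(0) = -972.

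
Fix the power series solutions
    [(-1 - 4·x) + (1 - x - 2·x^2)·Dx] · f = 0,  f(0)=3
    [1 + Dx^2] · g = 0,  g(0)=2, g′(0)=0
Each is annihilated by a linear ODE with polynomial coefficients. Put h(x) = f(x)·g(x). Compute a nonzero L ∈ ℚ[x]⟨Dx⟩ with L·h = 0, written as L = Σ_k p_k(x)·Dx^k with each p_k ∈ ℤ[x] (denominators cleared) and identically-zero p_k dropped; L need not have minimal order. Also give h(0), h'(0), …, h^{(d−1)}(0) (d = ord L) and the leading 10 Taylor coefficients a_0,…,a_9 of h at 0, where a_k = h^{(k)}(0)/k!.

L = (3 + x + 2·x^2) + (2 + 8·x)·Dx + (-1 + x + 2·x^2)·Dx^2  (order 2).
h: a_k = 6, 6, 15, 27, 229/4, 445/4, 27089/120, 53789/120, 6046153/6720, 4023507/2240, …
ICs: h(0) = 6, h′(0) = 6.

f: a_k = 3, 3, 9, 15, 33, 63, 129, 255, 513, 1023, …
g: a_k = 2, 0, -1, 0, 1/12, 0, -1/360, 0, 1/20160, 0, …
f·g: L₀ = L_f ⊗_s L_g, ord ≤ 1·2.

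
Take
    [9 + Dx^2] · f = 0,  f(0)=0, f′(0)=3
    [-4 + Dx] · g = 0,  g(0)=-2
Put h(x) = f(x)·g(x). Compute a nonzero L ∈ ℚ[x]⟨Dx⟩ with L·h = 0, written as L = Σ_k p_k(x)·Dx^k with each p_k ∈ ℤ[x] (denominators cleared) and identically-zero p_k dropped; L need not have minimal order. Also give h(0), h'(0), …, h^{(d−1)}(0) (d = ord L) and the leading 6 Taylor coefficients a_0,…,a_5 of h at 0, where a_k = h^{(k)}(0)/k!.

f: a_k = 0, 3, 0, -9/2, 0, 81/40, …
g: a_k = -2, -8, -16, -64/3, -64/3, -256/15, …
Product ⇒ symmetric product L₀, ord ≤ 2.
L = 25 - 8·Dx + Dx^2  (order 2).
h: a_k = 0, -6, -24, -39, -28, 79/20, …
ICs: h(0) = 0, h′(0) = -6.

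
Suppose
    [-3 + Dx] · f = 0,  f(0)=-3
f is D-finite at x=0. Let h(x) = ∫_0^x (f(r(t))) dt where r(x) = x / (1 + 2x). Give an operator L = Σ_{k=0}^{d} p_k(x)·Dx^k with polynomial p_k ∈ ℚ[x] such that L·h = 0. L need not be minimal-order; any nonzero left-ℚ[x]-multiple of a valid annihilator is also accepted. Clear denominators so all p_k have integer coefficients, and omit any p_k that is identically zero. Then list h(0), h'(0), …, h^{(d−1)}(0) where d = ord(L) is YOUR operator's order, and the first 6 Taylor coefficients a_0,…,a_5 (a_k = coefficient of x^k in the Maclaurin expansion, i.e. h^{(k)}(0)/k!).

f: a_k = -3, -9, -27/2, -27/2, -81/8, -243/40, …
L₀ from L_f via x↦r, Dx↦r'^{-1}Dx.
Integrate: L := L₀·Dx.
L = -3·Dx + (1 + 4·x + 4·x^2)·Dx^2  (order 2).
h: a_k = 0, -3, -9/2, 3/2, 9/8, -153/40, …
ICs: h(0) = 0, h′(0) = -3.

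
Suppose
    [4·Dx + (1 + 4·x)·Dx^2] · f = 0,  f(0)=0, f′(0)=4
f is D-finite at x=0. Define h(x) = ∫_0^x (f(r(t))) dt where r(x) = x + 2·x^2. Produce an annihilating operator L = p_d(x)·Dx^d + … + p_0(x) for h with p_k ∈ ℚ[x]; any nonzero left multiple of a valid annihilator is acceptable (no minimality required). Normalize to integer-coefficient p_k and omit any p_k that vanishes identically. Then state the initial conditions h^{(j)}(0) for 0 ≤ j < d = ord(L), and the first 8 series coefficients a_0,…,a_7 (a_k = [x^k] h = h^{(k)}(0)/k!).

L = (16·x + 32·x^2)·Dx^2 + (1 + 8·x + 24·x^2 + 32·x^3)·Dx^3  (order 3).
h: a_k = 0, 0, 2, 0, -8/3, 32/5, -128/15, 0, …
ICs: h(0) = 0, h′(0) = 0, h′′(0) = 4.

f: a_k = 0, 4, -8, 64/3, -64, 1024/5, -2048/3, 16384/7, …
L₀ from L_f via x↦r, Dx↦r'^{-1}Dx.
∫: right-multiply L₀ by Dx.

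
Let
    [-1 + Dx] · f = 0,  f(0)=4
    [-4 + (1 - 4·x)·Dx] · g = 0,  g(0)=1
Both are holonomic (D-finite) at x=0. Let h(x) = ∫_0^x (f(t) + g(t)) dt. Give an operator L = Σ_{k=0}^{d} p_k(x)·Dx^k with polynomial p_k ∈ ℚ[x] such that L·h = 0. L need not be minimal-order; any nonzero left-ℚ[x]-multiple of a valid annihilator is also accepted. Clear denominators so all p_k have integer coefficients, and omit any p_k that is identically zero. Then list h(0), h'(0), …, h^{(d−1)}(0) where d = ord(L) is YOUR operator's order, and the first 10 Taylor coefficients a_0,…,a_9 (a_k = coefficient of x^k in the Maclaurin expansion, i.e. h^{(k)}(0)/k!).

L = (28 + 16·x)·Dx + (-31 - 8·x + 16·x^2)·Dx^2 + (3 - 8·x - 16·x^2)·Dx^3  (order 3).
h: a_k = 0, 5, 4, 6, 97/6, 1537/30, 30721/180, 737281/1260, 20643841/10080, 660602881/90720, …
ICs: h(0) = 0, h′(0) = 5, h′′(0) = 8.

f: a_k = 4, 4, 2, 2/3, 1/6, 1/30, 1/180, 1/1260, 1/10080, 1/90720, …
g: a_k = 1, 4, 16, 64, 256, 1024, 4096, 16384, 65536, 262144, …
Weyl lclm of L_f,L_g ⇒ L₀ (ord ≤ 2).
∫: right-multiply L₀ by Dx.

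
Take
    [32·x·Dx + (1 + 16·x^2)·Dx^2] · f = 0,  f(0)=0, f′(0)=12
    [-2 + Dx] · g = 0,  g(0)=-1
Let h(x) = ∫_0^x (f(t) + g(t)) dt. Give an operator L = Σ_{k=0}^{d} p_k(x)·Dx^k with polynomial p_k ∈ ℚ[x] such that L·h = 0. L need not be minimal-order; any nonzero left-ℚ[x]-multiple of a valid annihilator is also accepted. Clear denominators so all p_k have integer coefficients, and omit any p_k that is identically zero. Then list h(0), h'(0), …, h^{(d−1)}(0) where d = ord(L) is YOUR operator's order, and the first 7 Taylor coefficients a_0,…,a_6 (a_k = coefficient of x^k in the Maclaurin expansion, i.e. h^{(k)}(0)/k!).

L = (32 - 64·x - 1536·x^2 - 1024·x^3)·Dx^2 + (-18 + 704·x^2 - 512·x^4)·Dx^3 + (1 + 16·x + 32·x^2 + 256·x^3 + 256·x^4)·Dx^4  (order 4).
h: a_k = 0, -1, 5, -2/3, -49/3, -2/15, 4606/45, …
ICs: h(0) = 0, h′(0) = -1, h′′(0) = 10, h′′′(0) = -4.

f: a_k = 0, 12, 0, -64, 0, 3072/5, 0, …
g: a_k = -1, -2, -2, -4/3, -2/3, -4/15, -4/45, …
f+g: L₀ = lclm(L_f,L_g), ord ≤ 2+1.
Integrate: L := L₀·Dx.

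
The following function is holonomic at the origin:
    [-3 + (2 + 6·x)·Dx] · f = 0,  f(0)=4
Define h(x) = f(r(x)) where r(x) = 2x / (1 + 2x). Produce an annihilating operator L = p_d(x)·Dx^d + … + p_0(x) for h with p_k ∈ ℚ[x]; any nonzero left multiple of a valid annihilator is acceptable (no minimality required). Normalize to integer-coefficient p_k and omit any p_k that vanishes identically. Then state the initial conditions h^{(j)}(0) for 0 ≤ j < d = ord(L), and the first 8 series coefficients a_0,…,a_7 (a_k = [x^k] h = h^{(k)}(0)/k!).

L = -3 + (1 + 10·x + 16·x^2)·Dx  (order 1).
h: a_k = 4, 12, -42, 174, -1677/2, 9069/2, -106305/4, 658335/4, …
ICs: h(0) = 4.

f: a_k = 4, 6, -9/2, 27/4, -405/32, 1701/64, -15309/256, 72171/512, …
f∘r: x↦r, Dx↦Dx/r' in L_f ⇒ L₀.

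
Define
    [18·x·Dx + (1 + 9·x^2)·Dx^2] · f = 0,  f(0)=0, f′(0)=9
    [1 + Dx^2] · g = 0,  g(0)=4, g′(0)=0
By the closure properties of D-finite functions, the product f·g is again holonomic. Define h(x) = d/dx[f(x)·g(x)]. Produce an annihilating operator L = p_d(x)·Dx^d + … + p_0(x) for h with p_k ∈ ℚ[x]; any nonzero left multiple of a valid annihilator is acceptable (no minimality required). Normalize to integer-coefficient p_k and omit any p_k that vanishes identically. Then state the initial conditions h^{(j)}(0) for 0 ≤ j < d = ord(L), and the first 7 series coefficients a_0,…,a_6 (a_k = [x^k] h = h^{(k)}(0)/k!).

f: a_k = 0, 9, 0, -27, 0, 729/5, 0, …
g: a_k = 4, 0, -2, 0, 1/6, 0, -1/180, …
Product ⇒ symmetric product L₀, ord ≤ 4.
h₀' ⇒ L via d/dx closure of L₀.
L = (38998 + 738774·x^2 + 15162957·x^4 + 3032640·x^6 - 78732·x^8 - 1771470·x^10 + 531441·x^12) + (20772·x + 1033884·x^3 + 7902360·x^5 + 2624400·x^7 + 1180980·x^9 + 2125764·x^11)·Dx + (39368 + 755028·x^2 + 15369750·x^4 + 3887028·x^6 + 314928·x^8 - 1417176·x^10 + 1062882·x^12)·Dx^2 + (20772·x + 1033884·x^3 + 7902360·x^5 + 2624400·x^7 + 1180980·x^9 + 2125764·x^11)·Dx^3 + (370 + 16254·x^2 + 206793·x^4 + 854388·x^6 + 393660·x^8 + 354294·x^10 + 531441·x^12)·Dx^4  (order 4).
h: a_k = 36, 0, -378, 0, 6387/2, 0, -566341/20, …
ICs: h(0) = 36, h′(0) = 0, h′′(0) = -756, h′′′(0) = 0.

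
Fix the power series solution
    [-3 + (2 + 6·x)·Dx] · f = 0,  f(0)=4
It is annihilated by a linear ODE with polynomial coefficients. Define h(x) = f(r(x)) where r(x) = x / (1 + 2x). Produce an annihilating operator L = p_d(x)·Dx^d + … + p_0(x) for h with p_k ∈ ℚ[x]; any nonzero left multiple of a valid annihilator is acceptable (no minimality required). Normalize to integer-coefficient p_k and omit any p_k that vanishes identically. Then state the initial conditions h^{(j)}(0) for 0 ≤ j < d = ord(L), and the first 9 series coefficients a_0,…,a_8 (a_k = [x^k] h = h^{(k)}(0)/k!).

L = -3 + (2 + 14·x + 20·x^2)·Dx  (order 1).
h: a_k = 4, 6, -33/2, 195/4, -4965/32, 33909/64, -492501/256, 3761283/512, -239121645/8192, …
ICs: h(0) = 4.

f: a_k = 4, 6, -9/2, 27/4, -405/32, 1701/64, -15309/256, 72171/512, -2814669/8192, …
f∘r: x↦r, Dx↦Dx/r' in L_f ⇒ L₀.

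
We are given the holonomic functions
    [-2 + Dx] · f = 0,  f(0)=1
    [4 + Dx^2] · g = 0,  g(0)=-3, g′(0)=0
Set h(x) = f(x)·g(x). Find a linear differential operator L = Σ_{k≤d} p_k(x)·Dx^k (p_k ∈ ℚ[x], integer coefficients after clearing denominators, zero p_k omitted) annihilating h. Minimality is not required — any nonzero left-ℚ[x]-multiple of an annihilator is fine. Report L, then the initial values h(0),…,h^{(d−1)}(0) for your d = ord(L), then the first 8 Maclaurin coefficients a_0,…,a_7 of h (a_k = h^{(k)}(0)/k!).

f: a_k = 1, 2, 2, 4/3, 2/3, 4/15, 4/45, 8/315, …
g: a_k = -3, 0, 6, 0, -2, 0, 4/15, 0, …
Sym-product of L_f,L_g gives L₀ (≤ ord 2).
L = 8 - 4·Dx + Dx^2  (order 2).
h: a_k = -3, -6, 0, 8, 8, 16/5, 0, -64/105, …
ICs: h(0) = -3, h′(0) = -6.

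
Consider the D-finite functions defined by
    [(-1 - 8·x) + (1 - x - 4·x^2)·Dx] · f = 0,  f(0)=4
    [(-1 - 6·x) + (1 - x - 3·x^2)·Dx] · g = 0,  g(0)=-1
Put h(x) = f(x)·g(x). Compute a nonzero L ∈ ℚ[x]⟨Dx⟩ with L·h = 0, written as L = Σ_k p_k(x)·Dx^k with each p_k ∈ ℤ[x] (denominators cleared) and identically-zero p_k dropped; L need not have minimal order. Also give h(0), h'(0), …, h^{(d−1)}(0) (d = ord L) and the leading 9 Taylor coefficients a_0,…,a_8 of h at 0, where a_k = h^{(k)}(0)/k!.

L = (-2 - 12·x + 21·x^2 + 48·x^3) + (1 - 2·x - 6·x^2 + 7·x^3 + 12·x^4)·Dx  (order 1).
h: a_k = -4, -8, -40, -100, -336, -896, -2628, -7080, -19624, …
ICs: h(0) = -4.

f: a_k = 4, 4, 20, 36, 116, 260, 724, 1764, 4660, …
g: a_k = -1, -1, -4, -7, -19, -40, -97, -217, -508, …
Product ⇒ symmetric product L₀, ord ≤ 1.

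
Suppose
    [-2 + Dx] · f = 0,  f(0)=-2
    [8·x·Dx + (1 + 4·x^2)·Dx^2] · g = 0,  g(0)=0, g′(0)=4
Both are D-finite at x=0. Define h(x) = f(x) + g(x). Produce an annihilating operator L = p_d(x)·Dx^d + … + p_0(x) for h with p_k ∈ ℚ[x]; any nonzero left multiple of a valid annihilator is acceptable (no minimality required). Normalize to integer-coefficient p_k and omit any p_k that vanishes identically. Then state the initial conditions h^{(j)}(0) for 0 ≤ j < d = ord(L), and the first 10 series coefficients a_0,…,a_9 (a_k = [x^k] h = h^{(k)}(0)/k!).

f: a_k = -2, -4, -4, -8/3, -4/3, -8/15, -8/45, -16/315, -4/315, -8/2835, …
g: a_k = 0, 4, 0, -16/3, 0, 64/5, 0, -256/7, 0, 1024/9, …
L₀ := lclm(L_f,L_g); ord L₀ ≤ 1+2.
L = (8 - 32·x - 32·x^2)·Dx + (-6 + 12·x + 8·x^2 - 16·x^3)·Dx^2 + (1 + 2·x + 4·x^2 + 8·x^3)·Dx^3  (order 3).
h: a_k = -2, 0, -4, -8, -4/3, 184/15, -8/45, -1648/45, -4/315, 322552/2835, …
ICs: h(0) = -2, h′(0) = 0, h′′(0) = -8.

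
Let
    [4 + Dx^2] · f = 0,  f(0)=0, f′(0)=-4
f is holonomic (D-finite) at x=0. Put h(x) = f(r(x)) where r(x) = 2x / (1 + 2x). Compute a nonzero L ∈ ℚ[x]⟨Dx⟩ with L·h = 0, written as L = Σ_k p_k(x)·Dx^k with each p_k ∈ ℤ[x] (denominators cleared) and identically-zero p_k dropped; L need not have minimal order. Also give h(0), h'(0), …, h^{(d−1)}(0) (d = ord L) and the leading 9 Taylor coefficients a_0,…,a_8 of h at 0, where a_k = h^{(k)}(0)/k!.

L = 16 + (4 + 24·x + 48·x^2 + 32·x^3)·Dx + (1 + 8·x + 24·x^2 + 32·x^3 + 16·x^4)·Dx^2  (order 2).
h: a_k = 0, -8, 16, -32/3, -64, 5504/15, -1280, 1131008/315, -388096/45, …
ICs: h(0) = 0, h′(0) = -8.

f: a_k = 0, -4, 0, 8/3, 0, -8/15, 0, 16/315, 0, …
Change of var in L_f (x↦r) gives L₀.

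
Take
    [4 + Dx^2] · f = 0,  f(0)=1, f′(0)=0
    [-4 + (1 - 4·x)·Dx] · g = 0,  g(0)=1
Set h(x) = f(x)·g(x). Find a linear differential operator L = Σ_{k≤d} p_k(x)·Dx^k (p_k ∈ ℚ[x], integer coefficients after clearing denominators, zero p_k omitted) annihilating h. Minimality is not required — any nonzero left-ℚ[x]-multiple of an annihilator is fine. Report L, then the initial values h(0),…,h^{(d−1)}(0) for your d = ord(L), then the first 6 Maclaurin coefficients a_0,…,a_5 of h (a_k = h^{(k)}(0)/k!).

L = (-4 + 16·x) + 8·Dx + (-1 + 4·x)·Dx^2  (order 2).
h: a_k = 1, 4, 14, 56, 674/3, 2696/3, …
ICs: h(0) = 1, h′(0) = 4.

f: a_k = 1, 0, -2, 0, 2/3, 0, …
g: a_k = 1, 4, 16, 64, 256, 1024, …
L₀ := L_f ⊗_s L_g (sym. prod.), ord ≤ 2.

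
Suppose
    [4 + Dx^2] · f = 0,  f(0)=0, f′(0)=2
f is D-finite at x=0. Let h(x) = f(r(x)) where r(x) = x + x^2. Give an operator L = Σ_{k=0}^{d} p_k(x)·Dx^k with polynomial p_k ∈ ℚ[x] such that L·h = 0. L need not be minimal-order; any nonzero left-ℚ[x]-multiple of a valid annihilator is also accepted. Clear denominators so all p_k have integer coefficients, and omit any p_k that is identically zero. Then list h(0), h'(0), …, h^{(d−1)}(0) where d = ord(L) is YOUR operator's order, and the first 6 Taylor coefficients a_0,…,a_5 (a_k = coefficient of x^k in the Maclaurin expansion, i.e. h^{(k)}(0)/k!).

f: a_k = 0, 2, 0, -4/3, 0, 4/15, …
Substitute x→r, Dx→(1/r')Dx; clear ⇒ L₀.
L = (4 + 24·x + 48·x^2 + 32·x^3) - 2·Dx + (1 + 2·x)·Dx^2  (order 2).
h: a_k = 0, 2, 2, -4/3, -4, -56/15, …
ICs: h(0) = 0, h′(0) = 2.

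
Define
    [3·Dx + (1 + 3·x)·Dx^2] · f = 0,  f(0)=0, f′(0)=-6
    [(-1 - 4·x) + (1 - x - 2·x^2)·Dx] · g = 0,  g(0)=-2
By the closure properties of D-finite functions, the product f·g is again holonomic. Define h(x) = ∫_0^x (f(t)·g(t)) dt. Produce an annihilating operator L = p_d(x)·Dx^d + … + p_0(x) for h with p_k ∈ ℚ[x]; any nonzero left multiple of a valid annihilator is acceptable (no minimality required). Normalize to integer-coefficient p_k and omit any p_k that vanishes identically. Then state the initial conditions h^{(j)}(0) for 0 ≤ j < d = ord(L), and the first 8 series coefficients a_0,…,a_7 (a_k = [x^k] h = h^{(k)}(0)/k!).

L = (7 + 24·x)·Dx + (-1 + 17·x + 30·x^2)·Dx^2 + (-1 - 2·x + 5·x^2 + 6·x^3)·Dx^3  (order 3).
h: a_k = 0, 0, 6, -2, 27/2, -39/5, 439/10, -1503/35, …
ICs: h(0) = 0, h′(0) = 0, h′′(0) = 12.

f: a_k = 0, -6, 9, -18, 81/2, -486/5, 243, -4374/7, …
g: a_k = -2, -2, -6, -10, -22, -42, -86, -170, …
Sym-product of L_f,L_g gives L₀ (≤ ord 2).
Integrate: L := L₀·Dx.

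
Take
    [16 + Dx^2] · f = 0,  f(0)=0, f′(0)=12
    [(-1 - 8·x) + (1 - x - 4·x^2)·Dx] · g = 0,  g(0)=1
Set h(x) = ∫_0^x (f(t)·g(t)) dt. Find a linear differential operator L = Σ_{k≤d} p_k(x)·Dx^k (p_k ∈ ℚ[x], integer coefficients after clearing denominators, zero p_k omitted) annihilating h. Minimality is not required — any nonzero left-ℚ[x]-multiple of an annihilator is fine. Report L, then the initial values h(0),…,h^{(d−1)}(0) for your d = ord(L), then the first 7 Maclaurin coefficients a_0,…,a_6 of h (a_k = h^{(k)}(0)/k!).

L = (-8 + 16·x + 64·x^2)·Dx + (2 + 16·x)·Dx^2 + (-1 + x + 4·x^2)·Dx^3  (order 3).
h: a_k = 0, 0, 6, 4, 7, 76/5, 178/5, …
ICs: h(0) = 0, h′(0) = 0, h′′(0) = 12.

f: a_k = 0, 12, 0, -32, 0, 128/5, 0, …
g: a_k = 1, 1, 5, 9, 29, 65, 181, …
f·g: L₀ = L_f ⊗_s L_g, ord ≤ 2·1.
∫: right-multiply L₀ by Dx.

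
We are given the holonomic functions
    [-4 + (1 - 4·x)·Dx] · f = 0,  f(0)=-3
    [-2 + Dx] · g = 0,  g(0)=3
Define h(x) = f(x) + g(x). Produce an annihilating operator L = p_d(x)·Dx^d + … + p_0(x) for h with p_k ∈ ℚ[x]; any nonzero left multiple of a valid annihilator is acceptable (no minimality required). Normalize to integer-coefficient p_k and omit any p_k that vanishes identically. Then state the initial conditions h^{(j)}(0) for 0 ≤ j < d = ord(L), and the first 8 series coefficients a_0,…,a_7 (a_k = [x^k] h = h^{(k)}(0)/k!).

L = (-24 - 32·x) + (14 + 16·x - 32·x^2)·Dx + (-1 + 16·x^2)·Dx^2  (order 2).
h: a_k = 0, -6, -42, -188, -766, -15356/5, -184316/15, -5160952/105, …
ICs: h(0) = 0, h′(0) = -6.

f: a_k = -3, -12, -48, -192, -768, -3072, -12288, -49152, …
g: a_k = 3, 6, 6, 4, 2, 4/5, 4/15, 8/105, …
Sum ⇒ L₀ = lclm(L_f,L_g) in ℚ(x)⟨Dx⟩.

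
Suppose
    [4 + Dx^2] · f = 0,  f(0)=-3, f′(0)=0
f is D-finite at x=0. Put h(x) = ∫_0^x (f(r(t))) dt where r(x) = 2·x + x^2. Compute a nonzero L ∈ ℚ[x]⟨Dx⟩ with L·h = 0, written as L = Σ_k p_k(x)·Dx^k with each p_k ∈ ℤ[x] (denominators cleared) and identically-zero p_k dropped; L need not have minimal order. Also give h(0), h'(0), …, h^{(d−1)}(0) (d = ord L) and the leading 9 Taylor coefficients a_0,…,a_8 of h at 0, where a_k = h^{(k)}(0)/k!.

f: a_k = -3, 0, 6, 0, -2, 0, 4/15, 0, -2/105, …
Change of var in L_f (x↦r) gives L₀.
Integrate: L := L₀·Dx.
L = (16 + 48·x + 48·x^2 + 16·x^3)·Dx - Dx^2 + (1 + x)·Dx^3  (order 3).
h: a_k = 0, -3, 0, 8, 6, -26/5, -32/3, -464/105, 22/5, …
ICs: h(0) = 0, h′(0) = -3, h′′(0) = 0.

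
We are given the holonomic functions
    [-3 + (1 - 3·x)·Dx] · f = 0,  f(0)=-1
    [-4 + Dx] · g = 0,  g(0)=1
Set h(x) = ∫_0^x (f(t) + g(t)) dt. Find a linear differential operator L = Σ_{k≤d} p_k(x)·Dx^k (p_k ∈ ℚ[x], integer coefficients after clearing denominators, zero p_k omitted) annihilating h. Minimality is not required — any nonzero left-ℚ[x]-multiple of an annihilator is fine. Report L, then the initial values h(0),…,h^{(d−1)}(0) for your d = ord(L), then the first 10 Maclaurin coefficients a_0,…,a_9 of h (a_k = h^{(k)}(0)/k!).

f: a_k = -1, -3, -9, -27, -81, -243, -729, -2187, -6561, -19683, …
g: a_k = 1, 4, 8, 32/3, 32/3, 128/15, 256/45, 1024/315, 512/315, 2048/2835, …
Weyl lclm of L_f,L_g ⇒ L₀ (ord ≤ 2).
h=∫₀ˣh₀: take L = L₀·Dx.
L = (-24 - 144·x)·Dx + (2 + 96·x - 144·x^2)·Dx^2 + (1 - 15·x + 36·x^2)·Dx^3  (order 3).
h: a_k = 0, 0, 1/2, -1/3, -49/12, -211/15, -3517/90, -32549/315, -687881/2520, -2066203/2835, …
ICs: h(0) = 0, h′(0) = 0, h′′(0) = 1.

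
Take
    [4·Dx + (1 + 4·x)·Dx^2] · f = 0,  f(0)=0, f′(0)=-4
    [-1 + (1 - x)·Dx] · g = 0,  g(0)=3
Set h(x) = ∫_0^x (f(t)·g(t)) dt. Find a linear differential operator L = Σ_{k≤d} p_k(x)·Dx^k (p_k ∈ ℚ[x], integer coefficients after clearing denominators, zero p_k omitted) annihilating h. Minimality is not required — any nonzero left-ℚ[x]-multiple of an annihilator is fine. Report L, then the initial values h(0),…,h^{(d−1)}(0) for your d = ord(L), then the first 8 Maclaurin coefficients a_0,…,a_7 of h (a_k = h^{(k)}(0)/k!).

f: a_k = 0, -4, 8, -64/3, 64, -1024/5, 2048/3, -16384/7, …
g: a_k = 3, 3, 3, 3, 3, 3, 3, 3, …
L₀ := L_f ⊗_s L_g (sym. prod.), ord ≤ 2.
h=∫h₀ ⇒ L = L₀·Dx.
L = 4·Dx + (-2 + 12·x)·Dx^2 + (-1 - 3·x + 4·x^2)·Dx^3  (order 3).
h: a_k = 0, 0, -6, 4, -13, 28, -1186/15, 1124/5, …
ICs: h(0) = 0, h′(0) = 0, h′′(0) = -12.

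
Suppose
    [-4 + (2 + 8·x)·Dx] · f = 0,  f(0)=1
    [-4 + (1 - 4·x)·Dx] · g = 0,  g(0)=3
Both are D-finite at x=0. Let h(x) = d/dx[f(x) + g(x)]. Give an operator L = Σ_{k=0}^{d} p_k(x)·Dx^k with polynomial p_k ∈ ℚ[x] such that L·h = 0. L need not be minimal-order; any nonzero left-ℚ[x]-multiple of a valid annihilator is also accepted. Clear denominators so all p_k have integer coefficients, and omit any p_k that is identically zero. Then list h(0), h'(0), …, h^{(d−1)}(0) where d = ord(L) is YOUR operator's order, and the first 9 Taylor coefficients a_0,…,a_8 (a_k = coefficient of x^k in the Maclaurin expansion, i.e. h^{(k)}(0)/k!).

f: a_k = 1, 2, -2, 4, -10, 28, -84, 264, -858, …
g: a_k = 3, 12, 48, 192, 768, 3072, 12288, 49152, 196608, …
f+g: L₀ = lclm(L_f,L_g), ord ≤ 1+1.
h₀' ⇒ L via d/dx closure of L₀.
L = (-144 - 192·x) + (-42 - 432·x - 672·x^2)·Dx + (5 + 12·x - 80·x^2 - 192·x^3)·Dx^2  (order 2).
h: a_k = 14, 92, 588, 3032, 15500, 73224, 345912, 1566000, 7103628, …
ICs: h(0) = 14, h′(0) = 92.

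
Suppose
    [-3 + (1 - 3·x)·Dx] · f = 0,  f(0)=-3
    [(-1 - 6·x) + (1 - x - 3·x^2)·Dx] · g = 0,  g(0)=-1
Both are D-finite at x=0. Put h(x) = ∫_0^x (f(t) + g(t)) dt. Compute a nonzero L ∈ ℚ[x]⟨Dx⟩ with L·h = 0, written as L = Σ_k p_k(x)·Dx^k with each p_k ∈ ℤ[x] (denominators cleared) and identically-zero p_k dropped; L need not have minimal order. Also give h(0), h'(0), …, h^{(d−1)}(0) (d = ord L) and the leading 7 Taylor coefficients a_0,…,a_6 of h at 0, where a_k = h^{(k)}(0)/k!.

L = (6 - 108·x + 162·x^2 - 162·x^3)·Dx + (10 - 6·x - 108·x^2 + 270·x^3 - 324·x^4)·Dx^2 + (-2 + 14·x - 33·x^2 + 18·x^3 + 54·x^4 - 81·x^5)·Dx^3  (order 3).
h: a_k = 0, -4, -5, -31/3, -22, -262/5, -769/6, …
ICs: h(0) = 0, h′(0) = -4, h′′(0) = -10.

f: a_k = -3, -9, -27, -81, -243, -729, -2187, …
g: a_k = -1, -1, -4, -7, -19, -40, -97, …
L₀ := lclm(L_f,L_g); ord L₀ ≤ 1+1.
h=∫h₀ ⇒ L = L₀·Dx.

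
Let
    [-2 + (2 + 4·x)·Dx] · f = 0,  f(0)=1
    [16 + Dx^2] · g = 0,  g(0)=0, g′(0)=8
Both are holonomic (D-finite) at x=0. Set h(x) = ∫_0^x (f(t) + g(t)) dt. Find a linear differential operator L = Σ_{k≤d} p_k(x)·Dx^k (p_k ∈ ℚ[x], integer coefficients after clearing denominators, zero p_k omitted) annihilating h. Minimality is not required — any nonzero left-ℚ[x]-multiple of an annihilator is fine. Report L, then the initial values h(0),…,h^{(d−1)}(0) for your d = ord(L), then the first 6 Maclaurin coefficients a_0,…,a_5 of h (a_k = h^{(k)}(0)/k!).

L = (-304 - 1024·x - 1024·x^2)·Dx + (240 + 1504·x + 3072·x^2 + 2048·x^3)·Dx^2 + (-19 - 64·x - 64·x^2)·Dx^3 + (15 + 94·x + 192·x^2 + 128·x^3)·Dx^4  (order 4).
h: a_k = 0, 1, 9/2, -1/6, -125/24, -1/8, …
ICs: h(0) = 0, h′(0) = 1, h′′(0) = 9, h′′′(0) = -1.

f: a_k = 1, 1, -1/2, 1/2, -5/8, 7/8, …
g: a_k = 0, 8, 0, -64/3, 0, 256/15, …
Weyl lclm of L_f,L_g ⇒ L₀ (ord ≤ 3).
∫: right-multiply L₀ by Dx.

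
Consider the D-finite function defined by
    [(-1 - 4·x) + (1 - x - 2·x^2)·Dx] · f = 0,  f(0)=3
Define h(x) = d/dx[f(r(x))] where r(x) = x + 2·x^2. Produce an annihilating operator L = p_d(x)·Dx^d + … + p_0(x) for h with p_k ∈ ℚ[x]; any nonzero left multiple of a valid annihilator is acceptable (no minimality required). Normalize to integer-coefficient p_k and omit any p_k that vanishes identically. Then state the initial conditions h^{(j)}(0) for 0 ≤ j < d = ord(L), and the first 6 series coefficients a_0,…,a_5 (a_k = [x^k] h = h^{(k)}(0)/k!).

f: a_k = 3, 3, 9, 15, 33, 63, …
f∘r: x↦r, Dx↦Dx/r' in L_f ⇒ L₀.
Derive L from L₀ (diff closure).
L = (10 + 72·x + 240·x^2 + 544·x^3 + 1344·x^4 + 1920·x^5 + 1280·x^6) + (-1 - 7·x - 12·x^2 + 32·x^3 + 200·x^4 + 384·x^5 + 448·x^6 + 256·x^7)·Dx  (order 1).
h: a_k = 3, 30, 153, 636, 2535, 10026, …
ICs: h(0) = 3.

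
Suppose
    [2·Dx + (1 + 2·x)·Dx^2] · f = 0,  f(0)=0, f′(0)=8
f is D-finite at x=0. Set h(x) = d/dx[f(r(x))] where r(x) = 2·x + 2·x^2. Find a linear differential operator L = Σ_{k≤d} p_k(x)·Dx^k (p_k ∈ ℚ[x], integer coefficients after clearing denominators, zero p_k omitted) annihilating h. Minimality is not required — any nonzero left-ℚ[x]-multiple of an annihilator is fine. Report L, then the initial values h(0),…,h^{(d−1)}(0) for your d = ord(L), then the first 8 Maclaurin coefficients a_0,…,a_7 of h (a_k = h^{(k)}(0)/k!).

f: a_k = 0, 8, -8, 32/3, -16, 128/5, -128/3, 512/7, …
L₀ from L_f via x↦r, Dx↦r'^{-1}Dx.
h=h₀': d/dx-closure on L₀ ⇒ L.
L = 2 + (1 + 2·x)·Dx  (order 1).
h: a_k = 16, -32, 64, -128, 256, -512, 1024, -2048, …
ICs: h(0) = 16.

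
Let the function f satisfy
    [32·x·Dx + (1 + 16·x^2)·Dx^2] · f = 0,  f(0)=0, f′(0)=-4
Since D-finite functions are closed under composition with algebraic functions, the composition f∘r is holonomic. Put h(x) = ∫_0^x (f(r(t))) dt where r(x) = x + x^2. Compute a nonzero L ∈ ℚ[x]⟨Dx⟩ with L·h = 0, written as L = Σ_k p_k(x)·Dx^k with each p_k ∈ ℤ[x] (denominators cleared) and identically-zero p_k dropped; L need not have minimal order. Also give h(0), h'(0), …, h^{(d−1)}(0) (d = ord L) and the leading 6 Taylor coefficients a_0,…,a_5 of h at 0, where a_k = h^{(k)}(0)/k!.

f: a_k = 0, -4, 0, 64/3, 0, -1024/5, …
h₀=f(r): pull back L_f along r ⇒ L₀.
h=∫₀ˣh₀: take L = L₀·Dx.
L = (-2 + 32·x + 128·x^2 + 192·x^3 + 96·x^4)·Dx^2 + (1 + 2·x + 16·x^2 + 64·x^3 + 80·x^4 + 32·x^5)·Dx^3  (order 3).
h: a_k = 0, 0, -2, -4/3, 16/3, 64/5, …
ICs: h(0) = 0, h′(0) = 0, h′′(0) = -4.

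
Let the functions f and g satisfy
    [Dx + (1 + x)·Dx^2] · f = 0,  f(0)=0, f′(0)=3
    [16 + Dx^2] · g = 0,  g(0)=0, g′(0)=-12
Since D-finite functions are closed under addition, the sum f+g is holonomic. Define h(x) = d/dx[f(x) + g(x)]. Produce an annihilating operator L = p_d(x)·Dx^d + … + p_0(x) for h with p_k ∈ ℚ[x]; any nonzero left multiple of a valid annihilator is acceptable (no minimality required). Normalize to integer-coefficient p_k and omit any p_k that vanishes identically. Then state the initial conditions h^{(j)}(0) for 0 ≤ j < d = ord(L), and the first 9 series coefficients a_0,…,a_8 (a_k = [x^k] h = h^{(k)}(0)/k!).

f: a_k = 0, 3, -3/2, 1, -3/4, 3/5, -1/2, 3/7, -3/8, …
g: a_k = 0, -12, 0, 32, 0, -128/5, 0, 1024/105, 0, …
f+g: L₀ = lclm(L_f,L_g), ord ≤ 2+2.
h₀' ⇒ L via d/dx closure of L₀.
L = (176 + 256·x + 128·x^2) + (144 + 400·x + 384·x^2 + 128·x^3)·Dx + (11 + 16·x + 8·x^2)·Dx^2 + (9 + 25·x + 24·x^2 + 8·x^3)·Dx^3  (order 3).
h: a_k = -9, -3, 99, -3, -125, -3, 1069/15, -3, -1733/105, …
ICs: h(0) = -9, h′(0) = -3, h′′(0) = 198.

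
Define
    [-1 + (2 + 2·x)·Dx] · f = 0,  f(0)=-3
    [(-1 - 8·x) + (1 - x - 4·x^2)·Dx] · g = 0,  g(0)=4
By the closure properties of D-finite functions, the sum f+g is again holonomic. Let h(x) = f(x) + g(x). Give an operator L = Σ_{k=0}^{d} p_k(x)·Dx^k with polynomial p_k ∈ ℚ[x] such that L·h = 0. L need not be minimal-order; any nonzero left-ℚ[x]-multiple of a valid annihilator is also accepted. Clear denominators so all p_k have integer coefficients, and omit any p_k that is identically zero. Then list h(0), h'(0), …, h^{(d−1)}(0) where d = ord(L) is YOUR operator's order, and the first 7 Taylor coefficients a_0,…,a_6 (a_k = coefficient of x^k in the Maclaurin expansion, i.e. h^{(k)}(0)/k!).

L = (21 + 75·x + 228·x^2 + 160·x^3) + (-41 - 174·x - 609·x^2 - 872·x^3 - 400·x^4)·Dx + (2 + 38·x + 30·x^2 - 198·x^3 - 352·x^4 - 160·x^5)·Dx^2  (order 2).
h: a_k = 1, 5/2, 163/8, 573/16, 14863/128, 66539/256, 741439/1024, …
ICs: h(0) = 1, h′(0) = 5/2.

f: a_k = -3, -3/2, 3/8, -3/16, 15/128, -21/256, 63/1024, …
g: a_k = 4, 4, 20, 36, 116, 260, 724, …
f+g: L₀ = lclm(L_f,L_g), ord ≤ 1+1.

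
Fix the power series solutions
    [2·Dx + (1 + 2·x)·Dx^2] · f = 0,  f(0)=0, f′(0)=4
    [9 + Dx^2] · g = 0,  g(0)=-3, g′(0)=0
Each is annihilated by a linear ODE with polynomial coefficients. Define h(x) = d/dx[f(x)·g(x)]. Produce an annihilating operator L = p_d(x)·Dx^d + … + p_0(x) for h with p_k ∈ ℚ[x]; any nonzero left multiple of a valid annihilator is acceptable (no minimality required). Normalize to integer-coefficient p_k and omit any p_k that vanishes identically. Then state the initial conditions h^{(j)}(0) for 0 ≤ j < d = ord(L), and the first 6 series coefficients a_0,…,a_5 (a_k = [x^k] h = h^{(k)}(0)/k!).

f: a_k = 0, 4, -4, 16/3, -8, 64/5, …
g: a_k = -3, 0, 27/2, 0, -81/8, 0, …
f·g: L₀ = L_f ⊗_s L_g, ord ≤ 2·2.
Differentiate: ansatz ord ≤ ord L₀ ⇒ L.
L = (-1890 - 5103·x + 24057·x^2 + 163296·x^3 + 344088·x^4 + 314928·x^5 + 104976·x^6) + (-297 + 1998·x + 19440·x^2 + 51840·x^3 + 58320·x^4 + 23328·x^5)·Dx + (-147 + 738·x + 11106·x^2 + 44064·x^3 + 80352·x^4 + 69984·x^5 + 23328·x^6)·Dx^2 + (-33 + 222·x + 2160·x^2 + 5760·x^3 + 6480·x^4 + 2592·x^5)·Dx^3 + (7 + 145·x + 937·x^2 + 2880·x^3 + 4680·x^4 + 3888·x^5 + 1296·x^6)·Dx^4  (order 4).
h: a_k = -12, 24, 114, -120, -69/2, -21, …
ICs: h(0) = -12, h′(0) = 24, h′′(0) = 228, h′′′(0) = -720.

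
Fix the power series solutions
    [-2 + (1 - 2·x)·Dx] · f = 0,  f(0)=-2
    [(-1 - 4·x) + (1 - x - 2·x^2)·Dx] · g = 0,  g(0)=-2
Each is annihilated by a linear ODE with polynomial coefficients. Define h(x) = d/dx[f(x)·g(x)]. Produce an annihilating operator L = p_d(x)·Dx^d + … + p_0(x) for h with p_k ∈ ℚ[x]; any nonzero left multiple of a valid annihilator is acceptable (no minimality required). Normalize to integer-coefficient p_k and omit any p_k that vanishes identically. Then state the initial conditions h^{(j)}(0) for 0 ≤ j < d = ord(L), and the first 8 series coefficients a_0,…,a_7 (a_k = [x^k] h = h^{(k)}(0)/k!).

L = (6 + 16·x + 16·x^2) + (-1 - x + 4·x^2 + 4·x^3)·Dx  (order 1).
h: a_k = 12, 72, 276, 912, 2700, 7512, 19908, 50976, …
ICs: h(0) = 12.

f: a_k = -2, -4, -8, -16, -32, -64, -128, -256, …
g: a_k = -2, -2, -6, -10, -22, -42, -86, -170, …
L₀ := L_f ⊗_s L_g (sym. prod.), ord ≤ 1.
h₀' ⇒ L via d/dx closure of L₀.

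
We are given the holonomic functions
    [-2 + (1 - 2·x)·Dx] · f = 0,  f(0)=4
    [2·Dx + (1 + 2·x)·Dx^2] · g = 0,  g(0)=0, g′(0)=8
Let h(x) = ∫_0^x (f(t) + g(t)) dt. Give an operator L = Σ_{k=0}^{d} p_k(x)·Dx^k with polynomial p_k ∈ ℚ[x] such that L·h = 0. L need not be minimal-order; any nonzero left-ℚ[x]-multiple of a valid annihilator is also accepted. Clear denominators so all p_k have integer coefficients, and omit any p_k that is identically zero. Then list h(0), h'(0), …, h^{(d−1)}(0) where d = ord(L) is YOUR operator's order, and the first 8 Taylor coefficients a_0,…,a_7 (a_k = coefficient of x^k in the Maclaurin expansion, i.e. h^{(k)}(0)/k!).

L = (40 + 16·x)·Dx^2 + (8 + 64·x + 32·x^2)·Dx^3 + (-3 - 2·x + 12·x^2 + 8·x^3)·Dx^4  (order 4).
h: a_k = 0, 4, 8, 8/3, 32/3, 48/5, 128/5, 640/21, …
ICs: h(0) = 0, h′(0) = 4, h′′(0) = 16, h′′′(0) = 16.

f: a_k = 4, 8, 16, 32, 64, 128, 256, 512, …
g: a_k = 0, 8, -8, 32/3, -16, 128/5, -128/3, 512/7, …
L₀ := lclm(L_f,L_g); ord L₀ ≤ 1+2.
Integrate: L := L₀·Dx.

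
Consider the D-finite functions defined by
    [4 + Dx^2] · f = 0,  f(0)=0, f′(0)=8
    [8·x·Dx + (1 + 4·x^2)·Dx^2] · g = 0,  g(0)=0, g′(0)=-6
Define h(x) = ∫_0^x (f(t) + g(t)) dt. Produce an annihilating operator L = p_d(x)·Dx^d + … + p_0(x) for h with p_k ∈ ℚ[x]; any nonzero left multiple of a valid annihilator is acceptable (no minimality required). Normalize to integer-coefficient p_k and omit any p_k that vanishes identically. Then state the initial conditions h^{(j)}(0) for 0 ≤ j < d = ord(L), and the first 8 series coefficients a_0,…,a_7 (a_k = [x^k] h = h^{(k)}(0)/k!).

f: a_k = 0, 8, 0, -16/3, 0, 16/15, 0, -32/315, …
g: a_k = 0, -6, 0, 8, 0, -96/5, 0, 384/7, …
L₀ := lclm(L_f,L_g); ord L₀ ≤ 2+2.
∫: right-multiply L₀ by Dx.
L = (-352·x + 1792·x^3 + 512·x^5)·Dx^2 + (-4 + 112·x^2 + 576·x^4 + 256·x^6)·Dx^3 + (-88·x + 448·x^3 + 128·x^5)·Dx^4 + (-1 + 28·x^2 + 144·x^4 + 64·x^6)·Dx^5  (order 5).
h: a_k = 0, 0, 1, 0, 2/3, 0, -136/45, 0, …
ICs: h(0) = 0, h′(0) = 0, h′′(0) = 2, h′′′(0) = 0, h′′′′(0) = 16.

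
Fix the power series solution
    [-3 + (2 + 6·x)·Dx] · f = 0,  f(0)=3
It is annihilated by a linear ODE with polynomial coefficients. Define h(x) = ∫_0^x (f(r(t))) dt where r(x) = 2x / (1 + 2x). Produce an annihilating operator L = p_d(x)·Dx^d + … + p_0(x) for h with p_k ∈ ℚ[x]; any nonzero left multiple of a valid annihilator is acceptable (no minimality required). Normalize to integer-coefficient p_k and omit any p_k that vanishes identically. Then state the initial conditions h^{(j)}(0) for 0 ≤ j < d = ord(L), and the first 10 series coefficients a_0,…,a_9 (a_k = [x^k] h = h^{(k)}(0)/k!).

L = -3·Dx + (1 + 10·x + 16·x^2)·Dx^2  (order 2).
h: a_k = 0, 3, 9/2, -21/2, 261/8, -5031/40, 9069/16, -318915/112, 1975005/128, -11301055/128, …
ICs: h(0) = 0, h′(0) = 3.

f: a_k = 3, 9/2, -27/8, 81/16, -1215/128, 5103/256, -45927/1024, 216513/2048, -8444007/32768, 42220035/65536, …
Change of var in L_f (x↦r) gives L₀.
∫: right-multiply L₀ by Dx.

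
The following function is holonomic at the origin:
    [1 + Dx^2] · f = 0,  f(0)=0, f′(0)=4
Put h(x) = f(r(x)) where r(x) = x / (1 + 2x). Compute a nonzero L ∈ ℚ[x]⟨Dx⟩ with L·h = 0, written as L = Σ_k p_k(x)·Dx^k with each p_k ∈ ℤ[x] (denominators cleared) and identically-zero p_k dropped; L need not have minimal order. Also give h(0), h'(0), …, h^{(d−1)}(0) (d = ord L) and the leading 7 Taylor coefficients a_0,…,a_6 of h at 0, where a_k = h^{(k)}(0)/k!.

f: a_k = 0, 4, 0, -2/3, 0, 1/30, 0, …
Change of var in L_f (x↦r) gives L₀.
L = 1 + (4 + 24·x + 48·x^2 + 32·x^3)·Dx + (1 + 8·x + 24·x^2 + 32·x^3 + 16·x^4)·Dx^2  (order 2).
h: a_k = 0, 4, -8, 46/3, -28, 1441/30, -75, …
ICs: h(0) = 0, h′(0) = 4.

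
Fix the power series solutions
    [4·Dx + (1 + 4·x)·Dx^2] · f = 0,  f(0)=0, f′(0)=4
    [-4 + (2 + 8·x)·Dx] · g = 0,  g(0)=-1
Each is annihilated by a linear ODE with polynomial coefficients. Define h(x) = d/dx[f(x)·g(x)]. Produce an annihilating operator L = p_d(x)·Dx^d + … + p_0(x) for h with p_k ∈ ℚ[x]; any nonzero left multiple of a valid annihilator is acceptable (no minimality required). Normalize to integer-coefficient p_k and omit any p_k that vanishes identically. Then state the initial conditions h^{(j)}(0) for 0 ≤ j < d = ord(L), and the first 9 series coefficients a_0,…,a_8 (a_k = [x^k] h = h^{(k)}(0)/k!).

L = 4 + (8 + 32·x)·Dx + (1 + 8·x + 16·x^2)·Dx^2  (order 2).
h: a_k = -4, 0, 8, -128/3, 568/3, -3968/5, 48688/15, -1376768/105, 368216/7, …
ICs: h(0) = -4, h′(0) = 0.

f: a_k = 0, 4, -8, 64/3, -64, 1024/5, -2048/3, 16384/7, -8192, …
g: a_k = -1, -2, 2, -4, 10, -28, 84, -264, 858, …
f·g: L₀ = L_f ⊗_s L_g, ord ≤ 2·1.
h=h₀': d/dx-closure on L₀ ⇒ L.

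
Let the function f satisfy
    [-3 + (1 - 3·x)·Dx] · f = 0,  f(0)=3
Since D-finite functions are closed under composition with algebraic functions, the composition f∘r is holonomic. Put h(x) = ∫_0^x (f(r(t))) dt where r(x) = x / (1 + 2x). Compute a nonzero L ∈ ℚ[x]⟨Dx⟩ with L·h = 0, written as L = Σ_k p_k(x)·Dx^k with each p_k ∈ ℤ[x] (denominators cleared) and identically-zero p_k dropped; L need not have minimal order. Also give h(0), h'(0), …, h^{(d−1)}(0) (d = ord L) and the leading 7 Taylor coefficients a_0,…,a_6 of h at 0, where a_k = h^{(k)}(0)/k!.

f: a_k = 3, 9, 27, 81, 243, 729, 2187, …
h₀=f(r): pull back L_f along r ⇒ L₀.
Integrate: L := L₀·Dx.
L = 3·Dx + (-1 - x + 2·x^2)·Dx^2  (order 2).
h: a_k = 0, 3, 9/2, 3, 9/4, 9/5, 3/2, …
ICs: h(0) = 0, h′(0) = 3.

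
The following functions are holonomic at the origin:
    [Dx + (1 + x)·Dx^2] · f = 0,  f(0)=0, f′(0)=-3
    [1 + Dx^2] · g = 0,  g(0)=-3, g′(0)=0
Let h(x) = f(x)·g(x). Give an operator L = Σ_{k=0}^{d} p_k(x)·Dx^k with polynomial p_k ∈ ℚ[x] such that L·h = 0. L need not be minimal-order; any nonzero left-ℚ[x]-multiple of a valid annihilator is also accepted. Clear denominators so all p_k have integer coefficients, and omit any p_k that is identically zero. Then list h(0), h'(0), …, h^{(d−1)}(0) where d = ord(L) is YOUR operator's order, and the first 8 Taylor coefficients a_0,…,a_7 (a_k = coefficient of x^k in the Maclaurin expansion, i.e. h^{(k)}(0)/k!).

L = (-3 + 6·x + 19·x^2 + 16·x^3 + 4·x^4) + (4 + 20·x + 24·x^2 + 8·x^3)·Dx + (20·x + 42·x^2 + 32·x^3 + 8·x^4)·Dx^2 + (4 + 20·x + 24·x^2 + 8·x^3)·Dx^3 + (3 + 14·x + 23·x^2 + 16·x^3 + 4·x^4)·Dx^4  (order 4).
h: a_k = 0, 9, -9/2, -3/2, 0, 27/40, -9/16, 279/560, …
ICs: h(0) = 0, h′(0) = 9, h′′(0) = -9, h′′′(0) = -9.

f: a_k = 0, -3, 3/2, -1, 3/4, -3/5, 1/2, -3/7, …
g: a_k = -3, 0, 3/2, 0, -1/8, 0, 1/240, 0, …
h₀=f·g: eliminate ⇒ L₀, order ≤ 2·2.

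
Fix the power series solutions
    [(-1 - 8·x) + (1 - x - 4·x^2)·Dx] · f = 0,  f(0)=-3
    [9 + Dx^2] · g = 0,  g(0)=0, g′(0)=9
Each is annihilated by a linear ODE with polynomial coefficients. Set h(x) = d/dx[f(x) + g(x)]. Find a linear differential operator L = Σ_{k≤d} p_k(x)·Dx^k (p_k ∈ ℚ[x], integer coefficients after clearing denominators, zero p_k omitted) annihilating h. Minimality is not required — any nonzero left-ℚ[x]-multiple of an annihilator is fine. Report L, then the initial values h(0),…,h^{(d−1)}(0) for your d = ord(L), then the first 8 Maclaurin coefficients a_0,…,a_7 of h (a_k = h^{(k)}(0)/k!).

f: a_k = -3, -3, -15, -27, -87, -195, -543, -1323, …
g: a_k = 0, 9, 0, -27/2, 0, 243/40, 0, -729/560, …
L₀ := lclm(L_f,L_g); ord L₀ ≤ 1+2.
Differentiate: ansatz ord ≤ ord L₀ ⇒ L.
L = (2358 + 13068·x + 57006·x^2 + 38520·x^3 + 83520·x^4 + 31104·x^5 + 41472·x^6) + (-189 - 1413·x + 1251·x^2 + 4203·x^3 + 5580·x^4 + 11952·x^5 + 12096·x^6 + 13824·x^7)·Dx + (262 + 1452·x + 6334·x^2 + 4280·x^3 + 9280·x^4 + 3456·x^5 + 4608·x^6)·Dx^2 + (-21 - 157·x + 139·x^2 + 467·x^3 + 620·x^4 + 1328·x^5 + 1344·x^6 + 1536·x^7)·Dx^3  (order 3).
h: a_k = 6, -30, -243/2, -348, -7557/8, -3258, -741609/80, -27960, …
ICs: h(0) = 6, h′(0) = -30, h′′(0) = -243.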